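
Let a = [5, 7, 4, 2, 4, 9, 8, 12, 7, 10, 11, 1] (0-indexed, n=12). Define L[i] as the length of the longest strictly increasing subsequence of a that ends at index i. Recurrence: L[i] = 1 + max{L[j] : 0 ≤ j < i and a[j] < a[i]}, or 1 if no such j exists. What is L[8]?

   i    0    1    2    3    4    5    6    7    8    9   10   11
a[i]    5    7    4    2    4    9    8   12    7   10   11    1
L[i]    1    2    1    1    2    3    3    4    3    4    5    1

3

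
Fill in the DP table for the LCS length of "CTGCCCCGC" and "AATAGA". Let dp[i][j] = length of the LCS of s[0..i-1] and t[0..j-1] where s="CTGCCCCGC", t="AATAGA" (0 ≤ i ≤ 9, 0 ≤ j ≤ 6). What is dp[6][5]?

2

   ''  A  A  T  A  G  A
''  0  0  0  0  0  0  0
 C  0  0  0  0  0  0  0
 T  0  0  0  1  1  1  1
 G  0  0  0  1  1  2  2
 C  0  0  0  1  1  2  2
 C  0  0  0  1  1  2  2
 C  0  0  0  1  1  2  2
 C  0  0  0  1  1  2  2
 G  0  0  0  1  1  2  2
 C  0  0  0  1  1  2  2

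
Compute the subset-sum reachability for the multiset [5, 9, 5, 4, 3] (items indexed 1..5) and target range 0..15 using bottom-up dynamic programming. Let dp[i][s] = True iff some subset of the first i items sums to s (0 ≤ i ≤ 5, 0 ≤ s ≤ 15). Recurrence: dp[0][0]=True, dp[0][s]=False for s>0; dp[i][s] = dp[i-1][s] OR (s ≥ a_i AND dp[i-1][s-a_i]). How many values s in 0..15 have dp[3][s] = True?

i\s   0   1   2   3   4   5   6   7   8   9  10  11  12  13  14  15
  0   T   F   F   F   F   F   F   F   F   F   F   F   F   F   F   F
  1   T   F   F   F   F   T   F   F   F   F   F   F   F   F   F   F
  2   T   F   F   F   F   T   F   F   F   T   F   F   F   F   T   F
  3   T   F   F   F   F   T   F   F   F   T   T   F   F   F   T   F
  4   T   F   F   F   T   T   F   F   F   T   T   F   F   T   T   F
  5   T   F   F   T   T   T   F   T   T   T   T   F   T   T   T   F

5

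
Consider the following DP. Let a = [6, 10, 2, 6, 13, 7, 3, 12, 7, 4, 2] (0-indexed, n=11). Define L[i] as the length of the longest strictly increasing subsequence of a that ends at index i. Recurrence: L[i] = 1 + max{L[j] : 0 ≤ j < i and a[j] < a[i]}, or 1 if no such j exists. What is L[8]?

3

   i    0    1    2    3    4    5    6    7    8    9   10
a[i]    6   10    2    6   13    7    3   12    7    4    2
L[i]    1    2    1    2    3    3    2    4    3    3    1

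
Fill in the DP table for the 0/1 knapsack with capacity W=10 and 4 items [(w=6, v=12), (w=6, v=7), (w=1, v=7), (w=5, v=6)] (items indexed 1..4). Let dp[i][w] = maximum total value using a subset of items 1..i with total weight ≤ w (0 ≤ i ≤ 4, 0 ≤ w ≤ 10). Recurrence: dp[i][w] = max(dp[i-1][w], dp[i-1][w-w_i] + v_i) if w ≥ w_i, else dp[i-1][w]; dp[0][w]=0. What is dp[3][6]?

12

i\w   0   1   2   3   4   5   6   7   8   9  10
  0   0   0   0   0   0   0   0   0   0   0   0
  1   0   0   0   0   0   0  12  12  12  12  12
  2   0   0   0   0   0   0  12  12  12  12  12
  3   0   7   7   7   7   7  12  19  19  19  19
  4   0   7   7   7   7   7  13  19  19  19  19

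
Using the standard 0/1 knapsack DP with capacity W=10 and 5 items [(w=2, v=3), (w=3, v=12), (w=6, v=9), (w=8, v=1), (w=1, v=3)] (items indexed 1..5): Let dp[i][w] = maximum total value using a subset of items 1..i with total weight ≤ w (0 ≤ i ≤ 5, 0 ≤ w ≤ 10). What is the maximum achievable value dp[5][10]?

i\w   0   1   2   3   4   5   6   7   8   9  10
  0   0   0   0   0   0   0   0   0   0   0   0
  1   0   0   3   3   3   3   3   3   3   3   3
  2   0   0   3  12  12  15  15  15  15  15  15
  3   0   0   3  12  12  15  15  15  15  21  21
  4   0   0   3  12  12  15  15  15  15  21  21
  5   0   3   3  12  15  15  18  18  18  21  24

24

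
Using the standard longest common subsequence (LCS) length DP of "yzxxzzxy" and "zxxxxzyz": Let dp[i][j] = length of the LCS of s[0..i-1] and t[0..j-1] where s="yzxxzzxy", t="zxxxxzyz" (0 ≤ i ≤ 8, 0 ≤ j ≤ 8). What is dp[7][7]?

   ''  z  x  x  x  x  z  y  z
''  0  0  0  0  0  0  0  0  0
 y  0  0  0  0  0  0  0  1  1
 z  0  1  1  1  1  1  1  1  2
 x  0  1  2  2  2  2  2  2  2
 x  0  1  2  3  3  3  3  3  3
 z  0  1  2  3  3  3  4  4  4
 z  0  1  2  3  3  3  4  4  5
 x  0  1  2  3  4  4  4  4  5
 y  0  1  2  3  4  4  4  5  5

4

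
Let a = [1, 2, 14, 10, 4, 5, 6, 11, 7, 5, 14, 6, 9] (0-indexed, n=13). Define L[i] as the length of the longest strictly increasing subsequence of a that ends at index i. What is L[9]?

   i    0    1    2    3    4    5    6    7    8    9   10   11   12
a[i]    1    2   14   10    4    5    6   11    7    5   14    6    9
L[i]    1    2    3    3    3    4    5    6    6    4    7    5    7

4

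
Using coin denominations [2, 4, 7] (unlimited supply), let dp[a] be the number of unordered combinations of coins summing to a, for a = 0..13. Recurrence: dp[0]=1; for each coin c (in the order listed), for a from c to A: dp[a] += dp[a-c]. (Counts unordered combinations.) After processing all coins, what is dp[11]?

after  coin     0     1     2     3     4     5     6     7     8     9    10    11    12    13
          2     1     0     1     0     1     0     1     0     1     0     1     0     1     0
          4     1     0     1     0     2     0     2     0     3     0     3     0     4     0
          7     1     0     1     0     2     0     2     1     3     1     3     2     4     2

2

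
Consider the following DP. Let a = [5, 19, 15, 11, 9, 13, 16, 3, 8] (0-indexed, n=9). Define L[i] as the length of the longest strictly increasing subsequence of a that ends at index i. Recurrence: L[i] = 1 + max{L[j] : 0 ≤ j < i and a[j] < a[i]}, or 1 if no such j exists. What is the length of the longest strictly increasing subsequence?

   i    0    1    2    3    4    5    6    7    8
a[i]    5   19   15   11    9   13   16    3    8
L[i]    1    2    2    2    2    3    4    1    2

4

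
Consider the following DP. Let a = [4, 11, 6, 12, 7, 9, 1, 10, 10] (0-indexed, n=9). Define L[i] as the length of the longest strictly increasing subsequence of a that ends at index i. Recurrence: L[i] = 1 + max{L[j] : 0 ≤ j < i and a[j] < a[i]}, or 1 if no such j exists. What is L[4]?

   i    0    1    2    3    4    5    6    7    8
a[i]    4   11    6   12    7    9    1   10   10
L[i]    1    2    2    3    3    4    1    5    5

3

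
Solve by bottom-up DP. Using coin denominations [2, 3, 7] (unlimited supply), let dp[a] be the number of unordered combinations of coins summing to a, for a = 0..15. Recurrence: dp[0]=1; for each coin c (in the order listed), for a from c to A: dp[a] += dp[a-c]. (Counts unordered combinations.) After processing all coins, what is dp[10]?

3

after  coin     0     1     2     3     4     5     6     7     8     9    10    11    12    13    14    15
          2     1     0     1     0     1     0     1     0     1     0     1     0     1     0     1     0
          3     1     0     1     1     1     1     2     1     2     2     2     2     3     2     3     3
          7     1     0     1     1     1     1     2     2     2     3     3     3     4     4     5     5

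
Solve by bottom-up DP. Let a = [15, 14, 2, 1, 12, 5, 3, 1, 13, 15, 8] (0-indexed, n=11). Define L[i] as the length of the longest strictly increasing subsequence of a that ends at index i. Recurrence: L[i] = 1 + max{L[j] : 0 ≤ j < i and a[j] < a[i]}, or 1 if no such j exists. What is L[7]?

1

   i    0    1    2    3    4    5    6    7    8    9   10
a[i]   15   14    2    1   12    5    3    1   13   15    8
L[i]    1    1    1    1    2    2    2    1    3    4    3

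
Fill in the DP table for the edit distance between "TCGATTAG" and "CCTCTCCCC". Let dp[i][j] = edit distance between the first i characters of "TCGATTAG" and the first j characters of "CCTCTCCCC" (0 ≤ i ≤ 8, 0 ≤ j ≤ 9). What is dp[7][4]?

   ''  C  C  T  C  T  C  C  C  C
''  0  1  2  3  4  5  6  7  8  9
 T  1  1  2  2  3  4  5  6  7  8
 C  2  1  1  2  2  3  4  5  6  7
 G  3  2  2  2  3  3  4  5  6  7
 A  4  3  3  3  3  4  4  5  6  7
 T  5  4  4  3  4  3  4  5  6  7
 T  6  5  5  4  4  4  4  5  6  7
 A  7  6  6  5  5  5  5  5  6  7
 G  8  7  7  6  6  6  6  6  6  7

5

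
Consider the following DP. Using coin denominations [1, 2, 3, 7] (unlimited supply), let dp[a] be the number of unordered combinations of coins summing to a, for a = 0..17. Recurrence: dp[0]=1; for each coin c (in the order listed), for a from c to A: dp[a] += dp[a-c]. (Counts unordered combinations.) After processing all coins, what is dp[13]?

28

after  coin     0     1     2     3     4     5     6     7     8     9    10    11    12    13    14    15    16    17
          1     1     1     1     1     1     1     1     1     1     1     1     1     1     1     1     1     1     1
          2     1     1     2     2     3     3     4     4     5     5     6     6     7     7     8     8     9     9
          3     1     1     2     3     4     5     7     8    10    12    14    16    19    21    24    27    30    33
          7     1     1     2     3     4     5     7     9    11    14    17    20    24    28    33    38    44    50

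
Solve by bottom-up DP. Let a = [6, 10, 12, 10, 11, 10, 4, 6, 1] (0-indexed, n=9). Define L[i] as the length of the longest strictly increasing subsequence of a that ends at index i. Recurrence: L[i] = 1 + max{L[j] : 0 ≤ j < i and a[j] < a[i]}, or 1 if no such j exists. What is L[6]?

1

   i    0    1    2    3    4    5    6    7    8
a[i]    6   10   12   10   11   10    4    6    1
L[i]    1    2    3    2    3    2    1    2    1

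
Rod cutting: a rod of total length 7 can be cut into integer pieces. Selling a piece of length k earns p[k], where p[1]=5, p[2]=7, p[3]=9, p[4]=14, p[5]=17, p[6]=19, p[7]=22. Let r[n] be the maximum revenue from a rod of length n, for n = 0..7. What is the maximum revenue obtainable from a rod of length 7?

   n    0    1    2    3    4    5    6    7
r[n]    0    5   10   15   20   25   30   35

35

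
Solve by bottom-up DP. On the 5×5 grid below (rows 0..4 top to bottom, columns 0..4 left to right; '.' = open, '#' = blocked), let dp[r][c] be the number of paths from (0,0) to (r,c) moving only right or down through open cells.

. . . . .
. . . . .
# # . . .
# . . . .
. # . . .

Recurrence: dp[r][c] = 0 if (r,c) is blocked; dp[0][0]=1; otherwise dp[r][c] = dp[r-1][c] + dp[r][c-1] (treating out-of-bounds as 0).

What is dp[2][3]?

r\c   0   1   2   3   4
  0   1   1   1   1   1
  1   1   2   3   4   5
  2   0   0   3   7  12
  3   0   0   3  10  22
  4   0   0   3  13  35

7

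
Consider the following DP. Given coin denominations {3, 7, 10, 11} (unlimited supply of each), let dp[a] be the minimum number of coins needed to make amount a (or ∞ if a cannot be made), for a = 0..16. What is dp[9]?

 a  0  1  2  3  4  5  6  7  8  9 10 11 12 13 14 15 16
dp  0  -  -  1  -  -  2  1  -  3  1  1  4  2  2  5  3
(- denotes ∞ / unreachable)

3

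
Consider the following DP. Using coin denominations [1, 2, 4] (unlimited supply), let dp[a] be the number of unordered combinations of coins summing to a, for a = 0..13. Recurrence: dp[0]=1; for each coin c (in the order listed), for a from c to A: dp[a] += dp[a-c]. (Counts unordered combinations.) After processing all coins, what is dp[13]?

16

after  coin     0     1     2     3     4     5     6     7     8     9    10    11    12    13
          1     1     1     1     1     1     1     1     1     1     1     1     1     1     1
          2     1     1     2     2     3     3     4     4     5     5     6     6     7     7
          4     1     1     2     2     4     4     6     6     9     9    12    12    16    16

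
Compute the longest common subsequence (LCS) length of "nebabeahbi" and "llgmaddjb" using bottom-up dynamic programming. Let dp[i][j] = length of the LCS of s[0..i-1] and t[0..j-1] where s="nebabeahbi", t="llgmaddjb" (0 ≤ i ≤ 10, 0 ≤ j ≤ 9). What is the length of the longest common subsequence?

   ''  l  l  g  m  a  d  d  j  b
''  0  0  0  0  0  0  0  0  0  0
 n  0  0  0  0  0  0  0  0  0  0
 e  0  0  0  0  0  0  0  0  0  0
 b  0  0  0  0  0  0  0  0  0  1
 a  0  0  0  0  0  1  1  1  1  1
 b  0  0  0  0  0  1  1  1  1  2
 e  0  0  0  0  0  1  1  1  1  2
 a  0  0  0  0  0  1  1  1  1  2
 h  0  0  0  0  0  1  1  1  1  2
 b  0  0  0  0  0  1  1  1  1  2
 i  0  0  0  0  0  1  1  1  1  2

2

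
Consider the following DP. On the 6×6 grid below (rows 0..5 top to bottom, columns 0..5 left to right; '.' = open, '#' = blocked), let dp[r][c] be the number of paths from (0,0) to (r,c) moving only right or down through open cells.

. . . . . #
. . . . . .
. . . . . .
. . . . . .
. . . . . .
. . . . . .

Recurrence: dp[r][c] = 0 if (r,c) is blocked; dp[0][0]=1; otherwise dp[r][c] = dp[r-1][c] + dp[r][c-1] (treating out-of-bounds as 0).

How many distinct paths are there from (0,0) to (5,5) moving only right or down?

r\c   0   1   2   3   4   5
  0   1   1   1   1   1   0
  1   1   2   3   4   5   5
  2   1   3   6  10  15  20
  3   1   4  10  20  35  55
  4   1   5  15  35  70 125
  5   1   6  21  56 126 251

251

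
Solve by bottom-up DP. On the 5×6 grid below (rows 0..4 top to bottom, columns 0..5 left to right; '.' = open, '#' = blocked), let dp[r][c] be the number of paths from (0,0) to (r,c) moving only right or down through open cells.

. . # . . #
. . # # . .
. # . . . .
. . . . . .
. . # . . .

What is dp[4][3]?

r\c   0   1   2   3   4   5
  0   1   1   0   0   0   0
  1   1   2   0   0   0   0
  2   1   0   0   0   0   0
  3   1   1   1   1   1   1
  4   1   2   0   1   2   3

1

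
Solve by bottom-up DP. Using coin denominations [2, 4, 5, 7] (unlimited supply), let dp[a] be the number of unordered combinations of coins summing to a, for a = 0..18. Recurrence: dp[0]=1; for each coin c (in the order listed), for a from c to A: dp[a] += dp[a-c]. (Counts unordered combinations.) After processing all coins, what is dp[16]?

after  coin     0     1     2     3     4     5     6     7     8     9    10    11    12    13    14    15    16    17    18
          2     1     0     1     0     1     0     1     0     1     0     1     0     1     0     1     0     1     0     1
          4     1     0     1     0     2     0     2     0     3     0     3     0     4     0     4     0     5     0     5
          5     1     0     1     0     2     1     2     1     3     2     4     2     5     3     6     4     7     5     8
          7     1     0     1     0     2     1     2     2     3     3     4     4     6     5     8     7    10     9    12

10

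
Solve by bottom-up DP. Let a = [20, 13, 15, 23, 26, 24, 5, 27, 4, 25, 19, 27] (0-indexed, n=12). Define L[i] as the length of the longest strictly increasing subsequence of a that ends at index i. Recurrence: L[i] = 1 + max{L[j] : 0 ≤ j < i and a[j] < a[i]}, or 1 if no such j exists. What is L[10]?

   i    0    1    2    3    4    5    6    7    8    9   10   11
a[i]   20   13   15   23   26   24    5   27    4   25   19   27
L[i]    1    1    2    3    4    4    1    5    1    5    3    6

3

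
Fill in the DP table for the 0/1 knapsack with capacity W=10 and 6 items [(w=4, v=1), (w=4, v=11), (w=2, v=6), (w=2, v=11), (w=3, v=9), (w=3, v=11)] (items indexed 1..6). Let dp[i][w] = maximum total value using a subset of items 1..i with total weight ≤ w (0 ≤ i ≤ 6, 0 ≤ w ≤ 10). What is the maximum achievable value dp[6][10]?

37

i\w   0   1   2   3   4   5   6   7   8   9  10
  0   0   0   0   0   0   0   0   0   0   0   0
  1   0   0   0   0   1   1   1   1   1   1   1
  2   0   0   0   0  11  11  11  11  12  12  12
  3   0   0   6   6  11  11  17  17  17  17  18
  4   0   0  11  11  17  17  22  22  28  28  28
  5   0   0  11  11  17  20  22  26  28  31  31
  6   0   0  11  11  17  22  22  28  31  33  37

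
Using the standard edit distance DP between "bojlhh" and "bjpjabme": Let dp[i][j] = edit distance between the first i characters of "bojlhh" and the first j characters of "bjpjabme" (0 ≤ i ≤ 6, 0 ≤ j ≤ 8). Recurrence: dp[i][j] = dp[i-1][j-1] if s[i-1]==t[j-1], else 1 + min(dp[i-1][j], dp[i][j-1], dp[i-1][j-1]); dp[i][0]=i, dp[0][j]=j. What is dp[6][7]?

5

   ''  b  j  p  j  a  b  m  e
''  0  1  2  3  4  5  6  7  8
 b  1  0  1  2  3  4  5  6  7
 o  2  1  1  2  3  4  5  6  7
 j  3  2  1  2  2  3  4  5  6
 l  4  3  2  2  3  3  4  5  6
 h  5  4  3  3  3  4  4  5  6
 h  6  5  4  4  4  4  5  5  6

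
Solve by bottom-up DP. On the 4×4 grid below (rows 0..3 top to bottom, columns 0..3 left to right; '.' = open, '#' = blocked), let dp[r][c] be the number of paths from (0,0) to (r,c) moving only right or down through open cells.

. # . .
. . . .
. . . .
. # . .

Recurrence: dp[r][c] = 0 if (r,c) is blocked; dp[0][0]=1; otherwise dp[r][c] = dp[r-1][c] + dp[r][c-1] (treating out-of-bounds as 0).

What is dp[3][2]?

3

r\c   0   1   2   3
  0   1   0   0   0
  1   1   1   1   1
  2   1   2   3   4
  3   1   0   3   7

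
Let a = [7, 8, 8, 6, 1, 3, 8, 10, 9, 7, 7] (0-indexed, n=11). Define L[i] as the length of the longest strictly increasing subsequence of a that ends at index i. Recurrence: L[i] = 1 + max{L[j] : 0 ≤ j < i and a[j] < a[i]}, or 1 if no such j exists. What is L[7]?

   i    0    1    2    3    4    5    6    7    8    9   10
a[i]    7    8    8    6    1    3    8   10    9    7    7
L[i]    1    2    2    1    1    2    3    4    4    3    3

4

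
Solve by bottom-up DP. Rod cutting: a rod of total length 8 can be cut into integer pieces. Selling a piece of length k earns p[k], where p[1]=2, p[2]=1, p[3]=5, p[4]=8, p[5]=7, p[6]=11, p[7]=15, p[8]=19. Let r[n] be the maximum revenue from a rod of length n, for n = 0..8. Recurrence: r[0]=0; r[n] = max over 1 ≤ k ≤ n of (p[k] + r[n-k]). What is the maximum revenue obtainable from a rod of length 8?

   n    0    1    2    3    4    5    6    7    8
r[n]    0    2    4    6    8   10   12   15   19

19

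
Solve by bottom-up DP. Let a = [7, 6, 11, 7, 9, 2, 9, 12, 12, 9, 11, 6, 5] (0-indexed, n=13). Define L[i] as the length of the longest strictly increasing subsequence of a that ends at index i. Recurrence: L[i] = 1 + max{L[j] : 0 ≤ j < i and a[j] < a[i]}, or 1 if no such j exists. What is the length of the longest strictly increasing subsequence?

   i    0    1    2    3    4    5    6    7    8    9   10   11   12
a[i]    7    6   11    7    9    2    9   12   12    9   11    6    5
L[i]    1    1    2    2    3    1    3    4    4    3    4    2    2

4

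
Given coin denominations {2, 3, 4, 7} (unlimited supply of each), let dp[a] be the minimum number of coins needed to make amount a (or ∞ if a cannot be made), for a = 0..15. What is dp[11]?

2

 a  0  1  2  3  4  5  6  7  8  9 10 11 12 13 14 15
dp  0  -  1  1  1  2  2  1  2  2  2  2  3  3  2  3
(- denotes ∞ / unreachable)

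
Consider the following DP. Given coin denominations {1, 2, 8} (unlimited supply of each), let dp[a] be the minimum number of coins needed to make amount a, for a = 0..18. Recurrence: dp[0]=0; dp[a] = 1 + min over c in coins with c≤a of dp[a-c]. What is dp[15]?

 a  0  1  2  3  4  5  6  7  8  9 10 11 12 13 14 15 16 17 18
dp  0  1  1  2  2  3  3  4  1  2  2  3  3  4  4  5  2  3  3

5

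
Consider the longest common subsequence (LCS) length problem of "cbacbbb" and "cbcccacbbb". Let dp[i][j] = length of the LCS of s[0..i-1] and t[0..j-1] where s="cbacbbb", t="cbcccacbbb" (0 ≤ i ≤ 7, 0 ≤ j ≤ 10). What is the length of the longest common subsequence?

   ''  c  b  c  c  c  a  c  b  b  b
''  0  0  0  0  0  0  0  0  0  0  0
 c  0  1  1  1  1  1  1  1  1  1  1
 b  0  1  2  2  2  2  2  2  2  2  2
 a  0  1  2  2  2  2  3  3  3  3  3
 c  0  1  2  3  3  3  3  4  4  4  4
 b  0  1  2  3  3  3  3  4  5  5  5
 b  0  1  2  3  3  3  3  4  5  6  6
 b  0  1  2  3  3  3  3  4  5  6  7

7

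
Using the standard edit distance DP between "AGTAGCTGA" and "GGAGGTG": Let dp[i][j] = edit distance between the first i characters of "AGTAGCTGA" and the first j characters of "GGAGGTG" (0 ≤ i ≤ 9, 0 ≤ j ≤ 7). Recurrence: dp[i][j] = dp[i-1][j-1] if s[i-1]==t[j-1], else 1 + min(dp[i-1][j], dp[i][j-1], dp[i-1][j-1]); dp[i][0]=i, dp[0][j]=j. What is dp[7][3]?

   ''  G  G  A  G  G  T  G
''  0  1  2  3  4  5  6  7
 A  1  1  2  2  3  4  5  6
 G  2  1  1  2  2  3  4  5
 T  3  2  2  2  3  3  3  4
 A  4  3  3  2  3  4  4  4
 G  5  4  3  3  2  3  4  4
 C  6  5  4  4  3  3  4  5
 T  7  6  5  5  4  4  3  4
 G  8  7  6  6  5  4  4  3
 A  9  8  7  6  6  5  5  4

5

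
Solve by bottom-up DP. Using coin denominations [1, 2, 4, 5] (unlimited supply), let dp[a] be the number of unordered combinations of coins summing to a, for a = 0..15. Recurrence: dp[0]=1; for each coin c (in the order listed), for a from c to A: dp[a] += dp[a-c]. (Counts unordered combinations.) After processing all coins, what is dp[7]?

after  coin     0     1     2     3     4     5     6     7     8     9    10    11    12    13    14    15
          1     1     1     1     1     1     1     1     1     1     1     1     1     1     1     1     1
          2     1     1     2     2     3     3     4     4     5     5     6     6     7     7     8     8
          4     1     1     2     2     4     4     6     6     9     9    12    12    16    16    20    20
          5     1     1     2     2     4     5     7     8    11    13    17    19    24    27    33    37

8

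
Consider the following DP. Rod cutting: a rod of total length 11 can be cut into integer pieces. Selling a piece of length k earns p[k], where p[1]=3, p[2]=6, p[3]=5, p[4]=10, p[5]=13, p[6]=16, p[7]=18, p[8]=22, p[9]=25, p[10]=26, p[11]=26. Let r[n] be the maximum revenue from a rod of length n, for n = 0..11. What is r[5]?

15

   n    0    1    2    3    4    5    6    7    8    9   10   11
r[n]    0    3    6    9   12   15   18   21   24   27   30   33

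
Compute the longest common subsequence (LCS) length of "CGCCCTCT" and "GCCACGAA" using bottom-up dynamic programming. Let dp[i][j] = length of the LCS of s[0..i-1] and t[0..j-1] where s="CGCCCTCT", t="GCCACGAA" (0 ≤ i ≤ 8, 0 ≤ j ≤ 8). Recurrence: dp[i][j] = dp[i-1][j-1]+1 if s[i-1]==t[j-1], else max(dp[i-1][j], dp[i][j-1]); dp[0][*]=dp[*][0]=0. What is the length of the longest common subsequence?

4

   ''  G  C  C  A  C  G  A  A
''  0  0  0  0  0  0  0  0  0
 C  0  0  1  1  1  1  1  1  1
 G  0  1  1  1  1  1  2  2  2
 C  0  1  2  2  2  2  2  2  2
 C  0  1  2  3  3  3  3  3  3
 C  0  1  2  3  3  4  4  4  4
 T  0  1  2  3  3  4  4  4  4
 C  0  1  2  3  3  4  4  4  4
 T  0  1  2  3  3  4  4  4  4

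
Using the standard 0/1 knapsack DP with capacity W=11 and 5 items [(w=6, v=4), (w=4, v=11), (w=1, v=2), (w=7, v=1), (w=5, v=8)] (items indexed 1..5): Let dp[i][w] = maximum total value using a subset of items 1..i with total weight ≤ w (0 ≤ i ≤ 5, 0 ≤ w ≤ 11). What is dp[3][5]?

13

i\w   0   1   2   3   4   5   6   7   8   9  10  11
  0   0   0   0   0   0   0   0   0   0   0   0   0
  1   0   0   0   0   0   0   4   4   4   4   4   4
  2   0   0   0   0  11  11  11  11  11  11  15  15
  3   0   2   2   2  11  13  13  13  13  13  15  17
  4   0   2   2   2  11  13  13  13  13  13  15  17
  5   0   2   2   2  11  13  13  13  13  19  21  21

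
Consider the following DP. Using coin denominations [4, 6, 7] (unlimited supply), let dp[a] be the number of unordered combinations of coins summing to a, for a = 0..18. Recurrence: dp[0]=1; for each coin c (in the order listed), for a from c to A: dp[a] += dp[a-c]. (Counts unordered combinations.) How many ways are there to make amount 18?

3

after  coin     0     1     2     3     4     5     6     7     8     9    10    11    12    13    14    15    16    17    18
          4     1     0     0     0     1     0     0     0     1     0     0     0     1     0     0     0     1     0     0
          6     1     0     0     0     1     0     1     0     1     0     1     0     2     0     1     0     2     0     2
          7     1     0     0     0     1     0     1     1     1     0     1     1     2     1     2     1     2     1     3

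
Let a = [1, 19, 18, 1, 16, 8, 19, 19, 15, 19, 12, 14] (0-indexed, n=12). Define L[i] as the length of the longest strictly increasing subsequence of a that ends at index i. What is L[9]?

   i    0    1    2    3    4    5    6    7    8    9   10   11
a[i]    1   19   18    1   16    8   19   19   15   19   12   14
L[i]    1    2    2    1    2    2    3    3    3    4    3    4

4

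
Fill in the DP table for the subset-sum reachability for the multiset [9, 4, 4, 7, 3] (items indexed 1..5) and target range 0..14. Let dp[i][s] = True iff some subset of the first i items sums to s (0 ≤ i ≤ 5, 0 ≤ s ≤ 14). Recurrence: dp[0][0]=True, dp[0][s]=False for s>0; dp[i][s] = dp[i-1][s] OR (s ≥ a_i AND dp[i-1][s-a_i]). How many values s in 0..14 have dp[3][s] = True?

i\s   0   1   2   3   4   5   6   7   8   9  10  11  12  13  14
  0   T   F   F   F   F   F   F   F   F   F   F   F   F   F   F
  1   T   F   F   F   F   F   F   F   F   T   F   F   F   F   F
  2   T   F   F   F   T   F   F   F   F   T   F   F   F   T   F
  3   T   F   F   F   T   F   F   F   T   T   F   F   F   T   F
  4   T   F   F   F   T   F   F   T   T   T   F   T   F   T   F
  5   T   F   F   T   T   F   F   T   T   T   T   T   T   T   T

5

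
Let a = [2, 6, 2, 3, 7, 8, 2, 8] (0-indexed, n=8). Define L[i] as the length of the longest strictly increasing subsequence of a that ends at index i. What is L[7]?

4

   i    0    1    2    3    4    5    6    7
a[i]    2    6    2    3    7    8    2    8
L[i]    1    2    1    2    3    4    1    4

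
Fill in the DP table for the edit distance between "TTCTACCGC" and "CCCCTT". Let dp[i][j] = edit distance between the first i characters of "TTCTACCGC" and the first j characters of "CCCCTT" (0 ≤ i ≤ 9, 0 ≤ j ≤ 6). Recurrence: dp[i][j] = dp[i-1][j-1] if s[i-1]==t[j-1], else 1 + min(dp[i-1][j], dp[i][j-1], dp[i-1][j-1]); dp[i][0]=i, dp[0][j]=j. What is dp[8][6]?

6

   ''  C  C  C  C  T  T
''  0  1  2  3  4  5  6
 T  1  1  2  3  4  4  5
 T  2  2  2  3  4  4  4
 C  3  2  2  2  3  4  5
 T  4  3  3  3  3  3  4
 A  5  4  4  4  4  4  4
 C  6  5  4  4  4  5  5
 C  7  6  5  4  4  5  6
 G  8  7  6  5  5  5  6
 C  9  8  7  6  5  6  6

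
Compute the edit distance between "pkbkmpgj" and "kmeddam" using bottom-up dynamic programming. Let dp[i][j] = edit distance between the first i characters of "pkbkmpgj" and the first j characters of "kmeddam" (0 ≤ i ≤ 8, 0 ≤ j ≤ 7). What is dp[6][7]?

   ''  k  m  e  d  d  a  m
''  0  1  2  3  4  5  6  7
 p  1  1  2  3  4  5  6  7
 k  2  1  2  3  4  5  6  7
 b  3  2  2  3  4  5  6  7
 k  4  3  3  3  4  5  6  7
 m  5  4  3  4  4  5  6  6
 p  6  5  4  4  5  5  6  7
 g  7  6  5  5  5  6  6  7
 j  8  7  6  6  6  6  7  7

7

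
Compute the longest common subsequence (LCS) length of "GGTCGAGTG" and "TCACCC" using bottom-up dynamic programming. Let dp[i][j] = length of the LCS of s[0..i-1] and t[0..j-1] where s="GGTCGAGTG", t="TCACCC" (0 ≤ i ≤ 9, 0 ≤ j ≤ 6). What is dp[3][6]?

1

   ''  T  C  A  C  C  C
''  0  0  0  0  0  0  0
 G  0  0  0  0  0  0  0
 G  0  0  0  0  0  0  0
 T  0  1  1  1  1  1  1
 C  0  1  2  2  2  2  2
 G  0  1  2  2  2  2  2
 A  0  1  2  3  3  3  3
 G  0  1  2  3  3  3  3
 T  0  1  2  3  3  3  3
 G  0  1  2  3  3  3  3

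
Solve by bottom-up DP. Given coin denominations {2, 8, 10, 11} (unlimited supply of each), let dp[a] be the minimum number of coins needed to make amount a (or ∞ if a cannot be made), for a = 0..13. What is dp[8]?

 a  0  1  2  3  4  5  6  7  8  9 10 11 12 13
dp  0  -  1  -  2  -  3  -  1  -  1  1  2  2
(- denotes ∞ / unreachable)

1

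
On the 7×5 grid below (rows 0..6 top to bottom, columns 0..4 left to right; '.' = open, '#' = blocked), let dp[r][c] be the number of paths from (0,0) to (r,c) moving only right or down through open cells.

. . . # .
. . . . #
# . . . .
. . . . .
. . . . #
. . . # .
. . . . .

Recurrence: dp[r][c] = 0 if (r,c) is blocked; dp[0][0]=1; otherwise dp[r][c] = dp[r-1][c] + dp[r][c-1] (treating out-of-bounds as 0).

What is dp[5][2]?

r\c   0   1   2   3   4
  0   1   1   1   0   0
  1   1   2   3   3   0
  2   0   2   5   8   8
  3   0   2   7  15  23
  4   0   2   9  24   0
  5   0   2  11   0   0
  6   0   2  13  13  13

11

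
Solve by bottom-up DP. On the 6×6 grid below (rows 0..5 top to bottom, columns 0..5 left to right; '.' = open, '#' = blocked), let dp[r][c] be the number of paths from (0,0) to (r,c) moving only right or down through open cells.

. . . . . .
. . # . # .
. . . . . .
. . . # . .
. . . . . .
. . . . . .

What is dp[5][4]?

r\c   0   1   2   3   4   5
  0   1   1   1   1   1   1
  1   1   2   0   1   0   1
  2   1   3   3   4   4   5
  3   1   4   7   0   4   9
  4   1   5  12  12  16  25
  5   1   6  18  30  46  71

46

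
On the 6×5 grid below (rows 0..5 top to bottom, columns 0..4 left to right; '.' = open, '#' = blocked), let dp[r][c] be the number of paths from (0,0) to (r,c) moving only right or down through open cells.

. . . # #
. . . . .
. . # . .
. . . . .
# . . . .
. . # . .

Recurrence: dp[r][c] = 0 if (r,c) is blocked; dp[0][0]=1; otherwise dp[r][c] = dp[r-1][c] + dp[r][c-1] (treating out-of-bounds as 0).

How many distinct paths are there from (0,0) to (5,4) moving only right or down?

r\c   0   1   2   3   4
  0   1   1   1   0   0
  1   1   2   3   3   3
  2   1   3   0   3   6
  3   1   4   4   7  13
  4   0   4   8  15  28
  5   0   4   0  15  43

43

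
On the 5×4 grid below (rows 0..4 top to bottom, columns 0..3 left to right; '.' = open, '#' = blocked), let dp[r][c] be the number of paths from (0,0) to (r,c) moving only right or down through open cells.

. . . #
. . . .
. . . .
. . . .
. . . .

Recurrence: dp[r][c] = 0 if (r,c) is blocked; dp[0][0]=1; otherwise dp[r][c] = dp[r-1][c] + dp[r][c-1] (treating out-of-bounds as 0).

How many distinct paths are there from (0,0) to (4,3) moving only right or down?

r\c   0   1   2   3
  0   1   1   1   0
  1   1   2   3   3
  2   1   3   6   9
  3   1   4  10  19
  4   1   5  15  34

34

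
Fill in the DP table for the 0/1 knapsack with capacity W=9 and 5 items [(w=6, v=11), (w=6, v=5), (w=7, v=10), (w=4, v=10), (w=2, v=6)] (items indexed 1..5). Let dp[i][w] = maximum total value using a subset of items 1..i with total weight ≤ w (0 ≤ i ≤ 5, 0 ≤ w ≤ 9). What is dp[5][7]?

i\w   0   1   2   3   4   5   6   7   8   9
  0   0   0   0   0   0   0   0   0   0   0
  1   0   0   0   0   0   0  11  11  11  11
  2   0   0   0   0   0   0  11  11  11  11
  3   0   0   0   0   0   0  11  11  11  11
  4   0   0   0   0  10  10  11  11  11  11
  5   0   0   6   6  10  10  16  16  17  17

16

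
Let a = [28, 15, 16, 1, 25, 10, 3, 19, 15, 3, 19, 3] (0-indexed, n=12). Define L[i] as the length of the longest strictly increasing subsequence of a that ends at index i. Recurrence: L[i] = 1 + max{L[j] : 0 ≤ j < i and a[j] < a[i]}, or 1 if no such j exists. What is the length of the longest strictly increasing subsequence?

   i    0    1    2    3    4    5    6    7    8    9   10   11
a[i]   28   15   16    1   25   10    3   19   15    3   19    3
L[i]    1    1    2    1    3    2    2    3    3    2    4    2

4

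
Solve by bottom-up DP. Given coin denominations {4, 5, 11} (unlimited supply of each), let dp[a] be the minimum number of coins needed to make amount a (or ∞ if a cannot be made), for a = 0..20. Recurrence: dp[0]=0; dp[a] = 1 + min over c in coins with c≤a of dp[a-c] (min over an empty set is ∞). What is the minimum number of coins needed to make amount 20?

 a  0  1  2  3  4  5  6  7  8  9 10 11 12 13 14 15 16 17 18 19 20
dp  0  -  -  -  1  1  -  -  2  2  2  1  3  3  3  2  2  4  4  3  3
(- denotes ∞ / unreachable)

3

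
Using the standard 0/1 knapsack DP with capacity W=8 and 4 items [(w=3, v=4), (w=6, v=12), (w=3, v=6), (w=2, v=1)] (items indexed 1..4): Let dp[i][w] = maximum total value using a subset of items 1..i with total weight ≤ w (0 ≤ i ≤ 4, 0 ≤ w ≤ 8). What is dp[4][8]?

13

i\w   0   1   2   3   4   5   6   7   8
  0   0   0   0   0   0   0   0   0   0
  1   0   0   0   4   4   4   4   4   4
  2   0   0   0   4   4   4  12  12  12
  3   0   0   0   6   6   6  12  12  12
  4   0   0   1   6   6   7  12  12  13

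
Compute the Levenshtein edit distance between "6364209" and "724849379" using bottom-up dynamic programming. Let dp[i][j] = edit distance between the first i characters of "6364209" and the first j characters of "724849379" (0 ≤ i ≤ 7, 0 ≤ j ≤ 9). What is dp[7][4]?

   ''  7  2  4  8  4  9  3  7  9
''  0  1  2  3  4  5  6  7  8  9
 6  1  1  2  3  4  5  6  7  8  9
 3  2  2  2  3  4  5  6  6  7  8
 6  3  3  3  3  4  5  6  7  7  8
 4  4  4  4  3  4  4  5  6  7  8
 2  5  5  4  4  4  5  5  6  7  8
 0  6  6  5  5  5  5  6  6  7  8
 9  7  7  6  6  6  6  5  6  7  7

6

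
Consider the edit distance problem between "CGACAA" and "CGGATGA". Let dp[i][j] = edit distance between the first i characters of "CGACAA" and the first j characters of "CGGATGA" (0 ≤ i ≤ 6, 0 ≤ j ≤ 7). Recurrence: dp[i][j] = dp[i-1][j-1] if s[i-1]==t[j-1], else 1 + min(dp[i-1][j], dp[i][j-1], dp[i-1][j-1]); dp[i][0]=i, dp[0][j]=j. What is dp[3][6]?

3

   ''  C  G  G  A  T  G  A
''  0  1  2  3  4  5  6  7
 C  1  0  1  2  3  4  5  6
 G  2  1  0  1  2  3  4  5
 A  3  2  1  1  1  2  3  4
 C  4  3  2  2  2  2  3  4
 A  5  4  3  3  2  3  3  3
 A  6  5  4  4  3  3  4  3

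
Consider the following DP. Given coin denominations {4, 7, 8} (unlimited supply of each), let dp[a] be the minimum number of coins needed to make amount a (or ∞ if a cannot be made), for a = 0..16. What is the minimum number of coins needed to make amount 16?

 a  0  1  2  3  4  5  6  7  8  9 10 11 12 13 14 15 16
dp  0  -  -  -  1  -  -  1  1  -  -  2  2  -  2  2  2
(- denotes ∞ / unreachable)

2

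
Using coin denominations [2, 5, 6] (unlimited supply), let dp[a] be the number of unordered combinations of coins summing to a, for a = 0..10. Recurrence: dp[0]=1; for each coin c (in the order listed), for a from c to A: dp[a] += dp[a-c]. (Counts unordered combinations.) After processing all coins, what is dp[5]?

1

after  coin     0     1     2     3     4     5     6     7     8     9    10
          2     1     0     1     0     1     0     1     0     1     0     1
          5     1     0     1     0     1     1     1     1     1     1     2
          6     1     0     1     0     1     1     2     1     2     1     3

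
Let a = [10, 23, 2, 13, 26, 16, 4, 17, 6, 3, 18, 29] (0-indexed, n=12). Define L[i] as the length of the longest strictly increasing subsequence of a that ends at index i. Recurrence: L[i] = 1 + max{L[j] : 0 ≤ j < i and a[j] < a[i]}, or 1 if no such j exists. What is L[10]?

   i    0    1    2    3    4    5    6    7    8    9   10   11
a[i]   10   23    2   13   26   16    4   17    6    3   18   29
L[i]    1    2    1    2    3    3    2    4    3    2    5    6

5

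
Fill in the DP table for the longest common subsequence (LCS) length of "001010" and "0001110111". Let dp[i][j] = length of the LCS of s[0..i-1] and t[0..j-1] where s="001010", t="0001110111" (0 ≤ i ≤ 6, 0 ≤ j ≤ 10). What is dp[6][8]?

   ''  0  0  0  1  1  1  0  1  1  1
''  0  0  0  0  0  0  0  0  0  0  0
 0  0  1  1  1  1  1  1  1  1  1  1
 0  0  1  2  2  2  2  2  2  2  2  2
 1  0  1  2  2  3  3  3  3  3  3  3
 0  0  1  2  3  3  3  3  4  4  4  4
 1  0  1  2  3  4  4  4  4  5  5  5
 0  0  1  2  3  4  4  4  5  5  5  5

5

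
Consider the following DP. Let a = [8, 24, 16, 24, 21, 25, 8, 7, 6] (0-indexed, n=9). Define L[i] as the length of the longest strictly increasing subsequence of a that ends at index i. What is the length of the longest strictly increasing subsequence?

4

   i    0    1    2    3    4    5    6    7    8
a[i]    8   24   16   24   21   25    8    7    6
L[i]    1    2    2    3    3    4    1    1    1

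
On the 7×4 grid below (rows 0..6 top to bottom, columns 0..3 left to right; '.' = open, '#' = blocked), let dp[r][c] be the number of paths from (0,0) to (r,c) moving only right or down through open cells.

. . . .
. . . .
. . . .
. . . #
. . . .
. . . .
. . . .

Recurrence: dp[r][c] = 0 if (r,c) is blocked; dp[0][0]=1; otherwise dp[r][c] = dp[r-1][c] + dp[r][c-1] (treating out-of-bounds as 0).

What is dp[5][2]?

r\c   0   1   2   3
  0   1   1   1   1
  1   1   2   3   4
  2   1   3   6  10
  3   1   4  10   0
  4   1   5  15  15
  5   1   6  21  36
  6   1   7  28  64

21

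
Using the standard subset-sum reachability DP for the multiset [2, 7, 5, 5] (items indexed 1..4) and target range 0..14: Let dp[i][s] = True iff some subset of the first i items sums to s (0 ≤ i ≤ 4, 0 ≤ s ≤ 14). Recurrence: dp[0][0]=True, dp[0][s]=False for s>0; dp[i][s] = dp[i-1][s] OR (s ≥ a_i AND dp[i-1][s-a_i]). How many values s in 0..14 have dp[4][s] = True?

i\s   0   1   2   3   4   5   6   7   8   9  10  11  12  13  14
  0   T   F   F   F   F   F   F   F   F   F   F   F   F   F   F
  1   T   F   T   F   F   F   F   F   F   F   F   F   F   F   F
  2   T   F   T   F   F   F   F   T   F   T   F   F   F   F   F
  3   T   F   T   F   F   T   F   T   F   T   F   F   T   F   T
  4   T   F   T   F   F   T   F   T   F   T   T   F   T   F   T

8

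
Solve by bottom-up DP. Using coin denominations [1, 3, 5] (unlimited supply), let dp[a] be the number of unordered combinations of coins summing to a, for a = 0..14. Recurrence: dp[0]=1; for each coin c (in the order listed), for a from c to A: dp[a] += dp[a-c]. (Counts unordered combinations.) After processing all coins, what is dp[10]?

7

after  coin     0     1     2     3     4     5     6     7     8     9    10    11    12    13    14
          1     1     1     1     1     1     1     1     1     1     1     1     1     1     1     1
          3     1     1     1     2     2     2     3     3     3     4     4     4     5     5     5
          5     1     1     1     2     2     3     4     4     5     6     7     8     9    10    11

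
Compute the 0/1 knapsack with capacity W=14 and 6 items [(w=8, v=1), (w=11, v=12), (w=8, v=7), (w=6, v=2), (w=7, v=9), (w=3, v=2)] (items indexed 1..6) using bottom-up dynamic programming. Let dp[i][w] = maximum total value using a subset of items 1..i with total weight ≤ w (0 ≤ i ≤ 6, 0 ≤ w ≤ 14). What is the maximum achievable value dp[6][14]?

14

i\w   0   1   2   3   4   5   6   7   8   9  10  11  12  13  14
  0   0   0   0   0   0   0   0   0   0   0   0   0   0   0   0
  1   0   0   0   0   0   0   0   0   1   1   1   1   1   1   1
  2   0   0   0   0   0   0   0   0   1   1   1  12  12  12  12
  3   0   0   0   0   0   0   0   0   7   7   7  12  12  12  12
  4   0   0   0   0   0   0   2   2   7   7   7  12  12  12  12
  5   0   0   0   0   0   0   2   9   9   9   9  12  12  12  12
  6   0   0   0   2   2   2   2   9   9   9  11  12  12  12  14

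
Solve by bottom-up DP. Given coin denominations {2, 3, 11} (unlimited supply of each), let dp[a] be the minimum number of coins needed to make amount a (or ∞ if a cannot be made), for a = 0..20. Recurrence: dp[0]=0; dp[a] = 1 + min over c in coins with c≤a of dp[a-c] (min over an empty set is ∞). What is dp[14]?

2

 a  0  1  2  3  4  5  6  7  8  9 10 11 12 13 14 15 16 17 18 19 20
dp  0  -  1  1  2  2  2  3  3  3  4  1  4  2  2  3  3  3  4  4  4
(- denotes ∞ / unreachable)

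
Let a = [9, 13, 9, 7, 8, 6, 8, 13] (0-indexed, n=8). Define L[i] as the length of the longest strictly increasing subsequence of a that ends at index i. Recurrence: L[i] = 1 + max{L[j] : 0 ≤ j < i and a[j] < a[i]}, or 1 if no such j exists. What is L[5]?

   i    0    1    2    3    4    5    6    7
a[i]    9   13    9    7    8    6    8   13
L[i]    1    2    1    1    2    1    2    3

1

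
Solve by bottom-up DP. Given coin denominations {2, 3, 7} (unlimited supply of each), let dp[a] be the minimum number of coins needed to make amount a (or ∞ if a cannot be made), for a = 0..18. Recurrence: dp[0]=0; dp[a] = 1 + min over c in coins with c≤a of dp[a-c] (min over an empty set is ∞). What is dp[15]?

 a  0  1  2  3  4  5  6  7  8  9 10 11 12 13 14 15 16 17 18
dp  0  -  1  1  2  2  2  1  3  2  2  3  3  3  2  4  3  3  4
(- denotes ∞ / unreachable)

4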